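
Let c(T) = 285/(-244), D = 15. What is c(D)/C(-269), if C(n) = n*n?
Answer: -285/17656084 ≈ -1.6142e-5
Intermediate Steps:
C(n) = n²
c(T) = -285/244 (c(T) = 285*(-1/244) = -285/244)
c(D)/C(-269) = -285/(244*((-269)²)) = -285/244/72361 = -285/244*1/72361 = -285/17656084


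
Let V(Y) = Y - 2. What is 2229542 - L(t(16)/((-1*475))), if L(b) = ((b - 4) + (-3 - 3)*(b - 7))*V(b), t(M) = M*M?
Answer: 100612745146/45125 ≈ 2.2296e+6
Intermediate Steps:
t(M) = M²
V(Y) = -2 + Y
L(b) = (-2 + b)*(38 - 5*b) (L(b) = ((b - 4) + (-3 - 3)*(b - 7))*(-2 + b) = ((-4 + b) - 6*(-7 + b))*(-2 + b) = ((-4 + b) + (42 - 6*b))*(-2 + b) = (38 - 5*b)*(-2 + b) = (-2 + b)*(38 - 5*b))
2229542 - L(t(16)/((-1*475))) = 2229542 - (-1)*(-38 + 5*(16²/((-1*475))))*(-2 + 16²/((-1*475))) = 2229542 - (-1)*(-38 + 5*(256/(-475)))*(-2 + 256/(-475)) = 2229542 - (-1)*(-38 + 5*(256*(-1/475)))*(-2 + 256*(-1/475)) = 2229542 - (-1)*(-38 + 5*(-256/475))*(-2 - 256/475) = 2229542 - (-1)*(-38 - 256/95)*(-1206)/475 = 2229542 - (-1)*(-3866)*(-1206)/(95*475) = 2229542 - 1*(-4662396/45125) = 2229542 + 4662396/45125 = 100612745146/45125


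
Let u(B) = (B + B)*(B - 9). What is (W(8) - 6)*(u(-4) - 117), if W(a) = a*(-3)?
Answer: 390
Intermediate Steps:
W(a) = -3*a
u(B) = 2*B*(-9 + B) (u(B) = (2*B)*(-9 + B) = 2*B*(-9 + B))
(W(8) - 6)*(u(-4) - 117) = (-3*8 - 6)*(2*(-4)*(-9 - 4) - 117) = (-24 - 6)*(2*(-4)*(-13) - 117) = -30*(104 - 117) = -30*(-13) = 390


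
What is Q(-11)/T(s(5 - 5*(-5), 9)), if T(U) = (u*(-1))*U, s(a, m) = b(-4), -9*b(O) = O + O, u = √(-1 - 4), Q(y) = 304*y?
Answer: -3762*I*√5/5 ≈ -1682.4*I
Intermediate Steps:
u = I*√5 (u = √(-5) = I*√5 ≈ 2.2361*I)
b(O) = -2*O/9 (b(O) = -(O + O)/9 = -2*O/9)
s(a, m) = 8/9 (s(a, m) = -2/9*(-4) = 8/9)
T(U) = -I*U*√5 (T(U) = ((I*√5)*(-1))*U = (-I*√5)*U = -I*U*√5)
Q(-11)/T(s(5 - 5*(-5), 9)) = (304*(-11))/((-1*I*8/9*√5)) = -3344*9*I*√5/40 = -3762*I*√5/5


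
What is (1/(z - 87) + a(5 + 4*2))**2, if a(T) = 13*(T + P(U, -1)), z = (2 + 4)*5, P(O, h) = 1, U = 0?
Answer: 107599129/3249 ≈ 33118.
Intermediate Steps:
z = 30 (z = 6*5 = 30)
a(T) = 13 + 13*T (a(T) = 13*(T + 1) = 13*(1 + T) = 13 + 13*T)
(1/(z - 87) + a(5 + 4*2))**2 = (1/(30 - 87) + (13 + 13*(5 + 4*2)))**2 = (1/(-57) + (13 + 13*(5 + 8)))**2 = (-1/57 + (13 + 13*13))**2 = (-1/57 + (13 + 169))**2 = (-1/57 + 182)**2 = (10373/57)**2 = 107599129/3249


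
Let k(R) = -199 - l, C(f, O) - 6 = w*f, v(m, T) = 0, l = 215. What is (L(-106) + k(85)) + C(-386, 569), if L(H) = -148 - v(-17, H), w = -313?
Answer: 120262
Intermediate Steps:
C(f, O) = 6 - 313*f
k(R) = -414 (k(R) = -199 - 1*215 = -199 - 215 = -414)
L(H) = -148 (L(H) = -148 - 1*0 = -148 + 0 = -148)
(L(-106) + k(85)) + C(-386, 569) = (-148 - 414) + (6 - 313*(-386)) = -562 + (6 + 120818) = -562 + 120824 = 120262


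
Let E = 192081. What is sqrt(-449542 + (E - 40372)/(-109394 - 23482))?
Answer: I*sqrt(220476328203191)/22146 ≈ 670.48*I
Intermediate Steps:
sqrt(-449542 + (E - 40372)/(-109394 - 23482)) = sqrt(-449542 + (192081 - 40372)/(-109394 - 23482)) = sqrt(-449542 + 151709/(-132876)) = sqrt(-449542 + 151709*(-1/132876)) = sqrt(-449542 - 151709/132876) = sqrt(-59733494501/132876) = I*sqrt(220476328203191)/22146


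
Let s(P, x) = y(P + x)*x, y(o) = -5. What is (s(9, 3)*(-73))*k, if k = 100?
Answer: 109500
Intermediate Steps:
s(P, x) = -5*x
(s(9, 3)*(-73))*k = (-5*3*(-73))*100 = -15*(-73)*100 = 1095*100 = 109500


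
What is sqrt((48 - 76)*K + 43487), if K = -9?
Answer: sqrt(43739) ≈ 209.14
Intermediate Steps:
sqrt((48 - 76)*K + 43487) = sqrt((48 - 76)*(-9) + 43487) = sqrt(-28*(-9) + 43487) = sqrt(252 + 43487) = sqrt(43739)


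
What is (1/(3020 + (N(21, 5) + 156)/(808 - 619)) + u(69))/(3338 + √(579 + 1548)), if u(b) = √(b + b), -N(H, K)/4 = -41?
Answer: 315441/3181060409350 - 189*√2127/6362120818700 - 3*√32614/11140117 + 3338*√138/11140117 ≈ 0.0034714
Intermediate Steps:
N(H, K) = 164 (N(H, K) = -4*(-41) = 164)
u(b) = √2*√b (u(b) = √(2*b) = √2*√b)
(1/(3020 + (N(21, 5) + 156)/(808 - 619)) + u(69))/(3338 + √(579 + 1548)) = (1/(3020 + (164 + 156)/(808 - 619)) + √2*√69)/(3338 + √(579 + 1548)) = (1/(3020 + 320/189) + √138)/(3338 + √2127) = (1/(571100/189) + √138)/(3338 + √2127) = (189/571100 + √138)/(3338 + √2127)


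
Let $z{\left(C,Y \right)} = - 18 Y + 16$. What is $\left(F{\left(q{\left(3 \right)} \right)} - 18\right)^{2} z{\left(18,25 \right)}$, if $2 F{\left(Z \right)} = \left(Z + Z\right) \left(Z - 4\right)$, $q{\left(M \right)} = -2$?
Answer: $-15624$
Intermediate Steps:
$F{\left(Z \right)} = Z \left(-4 + Z\right)$ ($F{\left(Z \right)} = \frac{\left(Z + Z\right) \left(Z - 4\right)}{2} = \frac{2 Z \left(-4 + Z\right)}{2} = Z \left(-4 + Z\right)$)
$z{\left(C,Y \right)} = 16 - 18 Y$
$\left(F{\left(q{\left(3 \right)} \right)} - 18\right)^{2} z{\left(18,25 \right)} = \left(- 2 \left(-4 - 2\right) - 18\right)^{2} \left(16 - 450\right) = \left(\left(-2\right) \left(-6\right) - 18\right)^{2} \left(16 - 450\right) = \left(12 - 18\right)^{2} \left(-434\right) = \left(-6\right)^{2} \left(-434\right) = 36 \left(-434\right) = -15624$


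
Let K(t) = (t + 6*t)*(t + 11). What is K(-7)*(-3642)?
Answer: 713832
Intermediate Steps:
K(t) = 7*t*(11 + t) (K(t) = (7*t)*(11 + t) = 7*t*(11 + t))
K(-7)*(-3642) = (7*(-7)*(11 - 7))*(-3642) = (7*(-7)*4)*(-3642) = -196*(-3642) = 713832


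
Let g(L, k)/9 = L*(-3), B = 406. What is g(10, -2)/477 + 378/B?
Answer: 561/1537 ≈ 0.36500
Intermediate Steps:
g(L, k) = -27*L (g(L, k) = 9*(L*(-3)) = 9*(-3*L) = -27*L)
g(10, -2)/477 + 378/B = -27*10/477 + 378/406 = -270*1/477 + 378*(1/406) = -30/53 + 27/29 = 561/1537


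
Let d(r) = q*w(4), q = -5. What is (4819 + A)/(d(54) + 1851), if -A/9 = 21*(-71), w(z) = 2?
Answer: 18238/1841 ≈ 9.9066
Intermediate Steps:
d(r) = -10 (d(r) = -5*2 = -10)
A = 13419 (A = -189*(-71) = -9*(-1491) = 13419)
(4819 + A)/(d(54) + 1851) = (4819 + 13419)/(-10 + 1851) = 18238/1841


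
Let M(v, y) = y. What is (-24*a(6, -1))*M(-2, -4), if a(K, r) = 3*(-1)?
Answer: -288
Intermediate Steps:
a(K, r) = -3
(-24*a(6, -1))*M(-2, -4) = -24*(-3)*(-4) = 72*(-4) = -288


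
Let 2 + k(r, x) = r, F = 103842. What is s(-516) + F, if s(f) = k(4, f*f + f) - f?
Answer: 104360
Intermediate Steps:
k(r, x) = -2 + r
s(f) = 2 - f (s(f) = (-2 + 4) - f = 2 - f)
s(-516) + F = (2 - 1*(-516)) + 103842 = (2 + 516) + 103842 = 518 + 103842 = 104360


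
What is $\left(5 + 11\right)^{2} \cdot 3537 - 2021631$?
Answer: $-1116159$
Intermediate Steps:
$\left(5 + 11\right)^{2} \cdot 3537 - 2021631 = 16^{2} \cdot 3537 - 2021631 = 256 \cdot 3537 - 2021631 = 905472 - 2021631 = -1116159$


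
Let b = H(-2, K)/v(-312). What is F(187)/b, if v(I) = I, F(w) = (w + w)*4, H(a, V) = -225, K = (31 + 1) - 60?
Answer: 155584/75 ≈ 2074.5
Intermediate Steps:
K = -28 (K = 32 - 60 = -28)
F(w) = 8*w (F(w) = (2*w)*4 = 8*w)
b = 75/104 (b = -225/(-312) = -225*(-1/312) = 75/104 ≈ 0.72115)
F(187)/b = (8*187)/(75/104) = 1496*(104/75) = 155584/75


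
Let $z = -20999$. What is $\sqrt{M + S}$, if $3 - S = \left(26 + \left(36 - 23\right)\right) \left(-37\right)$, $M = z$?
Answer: $i \sqrt{19553} \approx 139.83 i$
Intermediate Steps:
$M = -20999$
$S = 1446$ ($S = 3 - \left(26 + \left(36 - 23\right)\right) \left(-37\right) = 3 - \left(26 + 13\right) \left(-37\right) = 3 - 39 \left(-37\right) = 3 - -1443 = 3 + 1443 = 1446$)
$\sqrt{M + S} = \sqrt{-20999 + 1446} = \sqrt{-19553} = i \sqrt{19553}$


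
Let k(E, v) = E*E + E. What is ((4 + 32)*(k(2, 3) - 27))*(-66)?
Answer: 49896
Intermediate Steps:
k(E, v) = E + E**2 (k(E, v) = E**2 + E = E + E**2)
((4 + 32)*(k(2, 3) - 27))*(-66) = ((4 + 32)*(2*(1 + 2) - 27))*(-66) = (36*(2*3 - 27))*(-66) = (36*(6 - 27))*(-66) = (36*(-21))*(-66) = -756*(-66) = 49896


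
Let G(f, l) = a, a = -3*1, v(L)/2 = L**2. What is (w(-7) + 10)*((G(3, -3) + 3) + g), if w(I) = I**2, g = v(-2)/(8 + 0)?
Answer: 59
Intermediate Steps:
v(L) = 2*L**2
g = 1 (g = (2*(-2)**2)/(8 + 0) = (2*4)/8 = 8*(1/8) = 1)
a = -3
G(f, l) = -3
(w(-7) + 10)*((G(3, -3) + 3) + g) = ((-7)**2 + 10)*((-3 + 3) + 1) = (49 + 10)*(0 + 1) = 59*1 = 59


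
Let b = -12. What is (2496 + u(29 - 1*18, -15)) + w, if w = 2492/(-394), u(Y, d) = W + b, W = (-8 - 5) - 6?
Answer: 484359/197 ≈ 2458.7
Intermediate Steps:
W = -19 (W = -13 - 6 = -19)
u(Y, d) = -31 (u(Y, d) = -19 - 12 = -31)
w = -1246/197 (w = 2492*(-1/394) = -1246/197 ≈ -6.3249)
(2496 + u(29 - 1*18, -15)) + w = (2496 - 31) - 1246/197 = 2465 - 1246/197 = 484359/197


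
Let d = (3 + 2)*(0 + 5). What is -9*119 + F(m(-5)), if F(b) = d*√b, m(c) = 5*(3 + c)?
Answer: -1071 + 25*I*√10 ≈ -1071.0 + 79.057*I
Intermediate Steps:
m(c) = 15 + 5*c
d = 25 (d = 5*5 = 25)
F(b) = 25*√b
-9*119 + F(m(-5)) = -9*119 + 25*√(15 + 5*(-5)) = -1071 + 25*√(15 - 25) = -1071 + 25*√(-10) = -1071 + 25*(I*√10) = -1071 + 25*I*√10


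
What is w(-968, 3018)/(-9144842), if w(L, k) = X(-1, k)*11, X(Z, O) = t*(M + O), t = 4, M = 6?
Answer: -9504/653203 ≈ -0.014550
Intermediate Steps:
X(Z, O) = 24 + 4*O (X(Z, O) = 4*(6 + O) = 24 + 4*O)
w(L, k) = 264 + 44*k (w(L, k) = (24 + 4*k)*11 = 264 + 44*k)
w(-968, 3018)/(-9144842) = (264 + 44*3018)/(-9144842) = (264 + 132792)*(-1/9144842) = 133056*(-1/9144842) = -9504/653203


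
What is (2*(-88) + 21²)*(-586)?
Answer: -155290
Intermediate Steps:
(2*(-88) + 21²)*(-586) = (-176 + 441)*(-586) = 265*(-586) = -155290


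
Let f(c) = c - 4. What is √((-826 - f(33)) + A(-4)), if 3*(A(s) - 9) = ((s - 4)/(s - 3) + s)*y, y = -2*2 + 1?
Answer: I*√41314/7 ≈ 29.037*I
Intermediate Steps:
f(c) = -4 + c
y = -3 (y = -4 + 1 = -3)
A(s) = 9 - s - (-4 + s)/(-3 + s) (A(s) = 9 + (((s - 4)/(s - 3) + s)*(-3))/3 = 9 + (((-4 + s)/(-3 + s) + s)*(-3))/3 = 9 + ((s + (-4 + s)/(-3 + s))*(-3))/3 = 9 + (-3*s - 3*(-4 + s)/(-3 + s))/3 = 9 + (-s - (-4 + s)/(-3 + s)) = 9 - s - (-4 + s)/(-3 + s))
√((-826 - f(33)) + A(-4)) = √((-826 - (-4 + 33)) + (-23 - 1*(-4)² + 11*(-4))/(-3 - 4)) = √((-826 - 1*29) + (-23 - 1*16 - 44)/(-7)) = √((-826 - 29) - (-23 - 16 - 44)/7) = √(-855 - ⅐*(-83)) = √(-855 + 83/7) = √(-5902/7) = I*√41314/7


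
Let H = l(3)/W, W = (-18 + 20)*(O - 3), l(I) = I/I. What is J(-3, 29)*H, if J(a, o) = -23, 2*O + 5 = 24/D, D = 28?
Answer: 161/71 ≈ 2.2676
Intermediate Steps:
O = -29/14 (O = -5/2 + (24/28)/2 = -5/2 + (24*(1/28))/2 = -5/2 + (1/2)*(6/7) = -5/2 + 3/7 = -29/14 ≈ -2.0714)
l(I) = 1
W = -71/7 (W = (-18 + 20)*(-29/14 - 3) = 2*(-71/14) = -71/7 ≈ -10.143)
H = -7/71 (H = 1/(-71/7) = 1*(-7/71) = -7/71 ≈ -0.098592)
J(-3, 29)*H = -23*(-7/71) = 161/71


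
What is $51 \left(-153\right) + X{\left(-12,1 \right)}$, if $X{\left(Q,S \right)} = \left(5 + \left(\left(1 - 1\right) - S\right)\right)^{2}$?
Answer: $-7787$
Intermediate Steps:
$X{\left(Q,S \right)} = \left(5 - S\right)^{2}$ ($X{\left(Q,S \right)} = \left(5 + \left(\left(1 - 1\right) - S\right)\right)^{2} = \left(5 + \left(0 - S\right)\right)^{2} = \left(5 - S\right)^{2}$)
$51 \left(-153\right) + X{\left(-12,1 \right)} = 51 \left(-153\right) + \left(-5 + 1\right)^{2} = -7803 + \left(-4\right)^{2} = -7803 + 16 = -7787$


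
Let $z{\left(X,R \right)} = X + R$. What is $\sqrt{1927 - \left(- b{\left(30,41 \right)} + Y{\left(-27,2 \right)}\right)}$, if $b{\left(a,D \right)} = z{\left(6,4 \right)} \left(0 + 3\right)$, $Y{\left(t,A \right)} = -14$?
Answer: $3 \sqrt{219} \approx 44.396$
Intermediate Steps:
$z{\left(X,R \right)} = R + X$
$b{\left(a,D \right)} = 30$ ($b{\left(a,D \right)} = \left(4 + 6\right) \left(0 + 3\right) = 10 \cdot 3 = 30$)
$\sqrt{1927 - \left(- b{\left(30,41 \right)} + Y{\left(-27,2 \right)}\right)} = \sqrt{1927 + \left(30 - -14\right)} = \sqrt{1927 + \left(30 + 14\right)} = \sqrt{1927 + 44} = \sqrt{1971} = 3 \sqrt{219}$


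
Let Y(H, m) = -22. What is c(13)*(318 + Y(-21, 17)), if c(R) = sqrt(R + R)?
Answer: 296*sqrt(26) ≈ 1509.3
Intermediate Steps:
c(R) = sqrt(2)*sqrt(R) (c(R) = sqrt(2*R) = sqrt(2)*sqrt(R))
c(13)*(318 + Y(-21, 17)) = (sqrt(2)*sqrt(13))*(318 - 22) = sqrt(26)*296 = 296*sqrt(26)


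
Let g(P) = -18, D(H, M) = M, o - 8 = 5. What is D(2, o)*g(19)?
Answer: -234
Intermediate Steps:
o = 13 (o = 8 + 5 = 13)
D(2, o)*g(19) = 13*(-18) = -234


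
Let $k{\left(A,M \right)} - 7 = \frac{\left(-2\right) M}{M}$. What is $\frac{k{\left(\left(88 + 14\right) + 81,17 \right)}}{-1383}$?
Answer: $- \frac{5}{1383} \approx -0.0036153$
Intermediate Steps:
$k{\left(A,M \right)} = 5$ ($k{\left(A,M \right)} = 7 + \frac{\left(-2\right) M}{M} = 7 - 2 = 5$)
$\frac{k{\left(\left(88 + 14\right) + 81,17 \right)}}{-1383} = \frac{5}{-1383} = 5 \left(- \frac{1}{1383}\right) = - \frac{5}{1383}$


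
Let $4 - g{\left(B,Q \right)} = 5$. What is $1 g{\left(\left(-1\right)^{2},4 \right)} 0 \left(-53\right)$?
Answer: $0$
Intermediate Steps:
$g{\left(B,Q \right)} = -1$ ($g{\left(B,Q \right)} = 4 - 5 = -1$)
$1 g{\left(\left(-1\right)^{2},4 \right)} 0 \left(-53\right) = 1 \left(-1\right) 0 \left(-53\right) = \left(-1\right) 0 \left(-53\right) = 0 \left(-53\right) = 0$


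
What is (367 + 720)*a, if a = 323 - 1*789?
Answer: -506542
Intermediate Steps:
a = -466 (a = 323 - 789 = -466)
(367 + 720)*a = (367 + 720)*(-466) = 1087*(-466) = -506542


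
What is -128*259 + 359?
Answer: -32793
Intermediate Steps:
-128*259 + 359 = -33152 + 359 = -32793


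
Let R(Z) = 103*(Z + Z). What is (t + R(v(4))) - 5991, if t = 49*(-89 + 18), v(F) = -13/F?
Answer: -20279/2 ≈ -10140.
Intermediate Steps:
t = -3479 (t = 49*(-71) = -3479)
R(Z) = 206*Z (R(Z) = 103*(2*Z) = 206*Z)
(t + R(v(4))) - 5991 = (-3479 + 206*(-13/4)) - 5991 = (-3479 - 1339/2) - 5991 = -8297/2 - 5991 = -20279/2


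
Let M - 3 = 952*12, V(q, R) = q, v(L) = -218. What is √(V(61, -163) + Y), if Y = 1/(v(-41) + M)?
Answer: 25*√12262646/11209 ≈ 7.8103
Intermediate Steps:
M = 11427 (M = 3 + 952*12 = 3 + 11424 = 11427)
Y = 1/11209 (Y = 1/(-218 + 11427) = 1/11209 ≈ 8.9214e-5)
√(V(61, -163) + Y) = √(61 + 1/11209) = √(683750/11209) = 25*√12262646/11209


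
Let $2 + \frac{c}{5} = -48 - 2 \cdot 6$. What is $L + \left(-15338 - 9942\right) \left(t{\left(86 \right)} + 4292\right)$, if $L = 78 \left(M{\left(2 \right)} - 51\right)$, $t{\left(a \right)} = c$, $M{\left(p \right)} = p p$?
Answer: $-100668626$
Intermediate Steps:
$c = -310$ ($c = -10 + 5 \left(-48 - 2 \cdot 6\right) = -10 + 5 \left(-48 - 12\right) = -10 + 5 \left(-60\right) = -10 - 300 = -310$)
$M{\left(p \right)} = p^{2}$
$t{\left(a \right)} = -310$
$L = -3666$ ($L = 78 \left(2^{2} - 51\right) = 78 \left(4 - 51\right) = 78 \left(-47\right) = -3666$)
$L + \left(-15338 - 9942\right) \left(t{\left(86 \right)} + 4292\right) = -3666 + \left(-15338 - 9942\right) \left(-310 + 4292\right) = -3666 - 100664960 = -100668626$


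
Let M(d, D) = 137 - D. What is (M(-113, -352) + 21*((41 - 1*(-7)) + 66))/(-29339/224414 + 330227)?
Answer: 20870502/2390565569 ≈ 0.0087304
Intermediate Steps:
(M(-113, -352) + 21*((41 - 1*(-7)) + 66))/(-29339/224414 + 330227) = ((137 - 1*(-352)) + 21*((41 - 1*(-7)) + 66))/(-29339/224414 + 330227) = ((137 + 352) + 21*((41 + 7) + 66))/(-29339*1/224414 + 330227) = (489 + 21*(48 + 66))/(-29339/224414 + 330227) = (489 + 21*114)/(74107532639/224414) = (489 + 2394)*(224414/74107532639) = 2883*(224414/74107532639) = 20870502/2390565569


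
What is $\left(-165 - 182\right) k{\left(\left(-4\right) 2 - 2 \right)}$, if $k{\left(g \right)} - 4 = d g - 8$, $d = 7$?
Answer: $25678$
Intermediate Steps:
$k{\left(g \right)} = -4 + 7 g$ ($k{\left(g \right)} = 4 + \left(7 g - 8\right) = 4 + \left(-8 + 7 g\right) = -4 + 7 g$)
$\left(-165 - 182\right) k{\left(\left(-4\right) 2 - 2 \right)} = \left(-165 - 182\right) \left(-4 + 7 \left(\left(-4\right) 2 - 2\right)\right) = - 347 \left(-4 + 7 \left(-8 - 2\right)\right) = - 347 \left(-4 + 7 \left(-10\right)\right) = - 347 \left(-4 - 70\right) = \left(-347\right) \left(-74\right) = 25678$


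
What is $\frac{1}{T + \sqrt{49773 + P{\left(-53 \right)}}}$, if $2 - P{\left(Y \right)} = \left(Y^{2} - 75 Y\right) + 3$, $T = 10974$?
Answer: $\frac{5487}{60192844} - \frac{\sqrt{10747}}{60192844} \approx 8.9435 \cdot 10^{-5}$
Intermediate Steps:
$P{\left(Y \right)} = -1 - Y^{2} + 75 Y$ ($P{\left(Y \right)} = 2 - \left(\left(Y^{2} - 75 Y\right) + 3\right) = 2 - \left(3 + Y^{2} - 75 Y\right) = -1 - Y^{2} + 75 Y$)
$\frac{1}{T + \sqrt{49773 + P{\left(-53 \right)}}} = \frac{1}{10974 + \sqrt{49773 - 6785}} = \frac{1}{10974 + \sqrt{42988}} = \frac{1}{10974 + 2 \sqrt{10747}}$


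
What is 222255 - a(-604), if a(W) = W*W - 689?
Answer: -141872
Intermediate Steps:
a(W) = -689 + W² (a(W) = W² - 689 = -689 + W²)
222255 - a(-604) = 222255 - (-689 + (-604)²) = 222255 - (-689 + 364816) = 222255 - 1*364127 = 222255 - 364127 = -141872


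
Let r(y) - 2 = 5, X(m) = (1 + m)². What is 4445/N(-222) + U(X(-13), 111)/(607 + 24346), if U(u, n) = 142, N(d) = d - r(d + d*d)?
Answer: -110883567/5714237 ≈ -19.405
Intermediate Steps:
r(y) = 7 (r(y) = 2 + 5 = 7)
N(d) = -7 + d (N(d) = d - 1*7 = d - 7 = -7 + d)
4445/N(-222) + U(X(-13), 111)/(607 + 24346) = 4445/(-7 - 222) + 142/(607 + 24346) = 4445/(-229) + 142/24953 = 4445*(-1/229) + 142*(1/24953) = -4445/229 + 142/24953 = -110883567/5714237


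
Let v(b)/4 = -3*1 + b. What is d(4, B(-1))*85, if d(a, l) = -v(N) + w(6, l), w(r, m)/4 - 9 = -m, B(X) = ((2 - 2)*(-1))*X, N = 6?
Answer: 2040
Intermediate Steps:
v(b) = -12 + 4*b (v(b) = 4*(-3*1 + b) = 4*(-3 + b) = -12 + 4*b)
B(X) = 0 (B(X) = (0*(-1))*X = 0*X = 0)
w(r, m) = 36 - 4*m (w(r, m) = 36 + 4*(-m) = 36 - 4*m)
d(a, l) = 24 - 4*l (d(a, l) = -(-12 + 4*6) + (36 - 4*l) = -(-12 + 24) + (36 - 4*l) = -1*12 + (36 - 4*l) = -12 + (36 - 4*l) = 24 - 4*l)
d(4, B(-1))*85 = (24 - 4*0)*85 = (24 + 0)*85 = 24*85 = 2040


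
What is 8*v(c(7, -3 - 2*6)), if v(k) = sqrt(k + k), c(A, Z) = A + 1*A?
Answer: 16*sqrt(7) ≈ 42.332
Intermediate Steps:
c(A, Z) = 2*A (c(A, Z) = A + A = 2*A)
v(k) = sqrt(2)*sqrt(k) (v(k) = sqrt(2*k) = sqrt(2)*sqrt(k))
8*v(c(7, -3 - 2*6)) = 8*(sqrt(2)*sqrt(2*7)) = 8*(sqrt(2)*sqrt(14)) = 8*(2*sqrt(7)) = 16*sqrt(7)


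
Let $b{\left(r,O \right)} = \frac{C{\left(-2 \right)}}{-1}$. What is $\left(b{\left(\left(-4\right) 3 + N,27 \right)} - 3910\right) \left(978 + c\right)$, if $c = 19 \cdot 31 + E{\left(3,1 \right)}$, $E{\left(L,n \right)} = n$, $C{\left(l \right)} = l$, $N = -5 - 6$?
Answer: $-6127744$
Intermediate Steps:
$N = -11$ ($N = -5 - 6 = -11$)
$c = 590$ ($c = 19 \cdot 31 + 1 = 589 + 1 = 590$)
$b{\left(r,O \right)} = 2$ ($b{\left(r,O \right)} = - \frac{2}{-1} = \left(-2\right) \left(-1\right) = 2$)
$\left(b{\left(\left(-4\right) 3 + N,27 \right)} - 3910\right) \left(978 + c\right) = \left(2 - 3910\right) \left(978 + 590\right) = \left(-3908\right) 1568 = -6127744$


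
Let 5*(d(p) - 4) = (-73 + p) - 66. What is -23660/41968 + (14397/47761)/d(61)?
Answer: -8570316445/14532143948 ≈ -0.58975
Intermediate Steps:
d(p) = -119/5 + p/5 (d(p) = 4 + ((-73 + p) - 66)/5 = 4 + (-139 + p)/5 = 4 + (-139/5 + p/5) = -119/5 + p/5)
-23660/41968 + (14397/47761)/d(61) = -23660/41968 + (14397/47761)/(-119/5 + (⅕)*61) = -23660*1/41968 + (14397*(1/47761))/(-119/5 + 61/5) = -5915/10492 + 14397/(47761*(-58/5)) = -5915/10492 + (14397/47761)*(-5/58) = -5915/10492 - 71985/2770138 = -8570316445/14532143948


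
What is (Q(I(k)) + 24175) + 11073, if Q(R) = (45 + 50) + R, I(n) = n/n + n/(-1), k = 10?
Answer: 35334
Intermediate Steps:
I(n) = 1 - n (I(n) = 1 + n*(-1) = 1 - n)
Q(R) = 95 + R
(Q(I(k)) + 24175) + 11073 = ((95 + (1 - 1*10)) + 24175) + 11073 = ((95 + (1 - 10)) + 24175) + 11073 = ((95 - 9) + 24175) + 11073 = (86 + 24175) + 11073 = 24261 + 11073 = 35334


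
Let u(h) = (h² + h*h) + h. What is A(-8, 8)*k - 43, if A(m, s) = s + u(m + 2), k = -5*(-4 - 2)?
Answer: 2177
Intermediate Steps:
k = 30 (k = -5*(-6) = 30)
u(h) = h + 2*h² (u(h) = (h² + h²) + h = 2*h² + h = h + 2*h²)
A(m, s) = s + (2 + m)*(5 + 2*m) (A(m, s) = s + (m + 2)*(1 + 2*(m + 2)) = s + (2 + m)*(1 + 2*(2 + m)) = s + (2 + m)*(1 + (4 + 2*m)) = s + (2 + m)*(5 + 2*m))
A(-8, 8)*k - 43 = (8 + (2 - 8)*(5 + 2*(-8)))*30 - 43 = (8 - 6*(5 - 16))*30 - 43 = (8 - 6*(-11))*30 - 43 = (8 + 66)*30 - 43 = 74*30 - 43 = 2220 - 43 = 2177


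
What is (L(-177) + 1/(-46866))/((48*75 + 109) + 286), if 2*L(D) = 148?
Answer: 73789/3983610 ≈ 0.018523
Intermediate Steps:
L(D) = 74 (L(D) = (½)*148 = 74)
(L(-177) + 1/(-46866))/((48*75 + 109) + 286) = (74 + 1/(-46866))/((48*75 + 109) + 286) = (74 - 1/46866)/((3600 + 109) + 286) = 3468083/(46866*(3709 + 286)) = (3468083/46866)/3995 = (3468083/46866)*(1/3995) = 73789/3983610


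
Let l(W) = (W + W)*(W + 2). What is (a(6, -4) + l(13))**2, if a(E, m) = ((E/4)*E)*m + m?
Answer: 122500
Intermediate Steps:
l(W) = 2*W*(2 + W) (l(W) = (2*W)*(2 + W) = 2*W*(2 + W))
a(E, m) = m + m*E**2/4 (a(E, m) = ((E*(1/4))*E)*m + m = ((E/4)*E)*m + m = (E**2/4)*m + m = m*E**2/4 + m = m + m*E**2/4)
(a(6, -4) + l(13))**2 = ((1/4)*(-4)*(4 + 6**2) + 2*13*(2 + 13))**2 = ((1/4)*(-4)*(4 + 36) + 2*13*15)**2 = ((1/4)*(-4)*40 + 390)**2 = (-40 + 390)**2 = 350**2 = 122500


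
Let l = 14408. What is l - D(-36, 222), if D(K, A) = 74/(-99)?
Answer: 1426466/99 ≈ 14409.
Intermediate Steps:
D(K, A) = -74/99 (D(K, A) = 74*(-1/99) = -74/99)
l - D(-36, 222) = 14408 - 1*(-74/99) = 14408 + 74/99 = 1426466/99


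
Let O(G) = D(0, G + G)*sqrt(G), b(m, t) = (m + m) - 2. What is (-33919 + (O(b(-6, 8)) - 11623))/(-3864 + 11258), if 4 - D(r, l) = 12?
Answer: -22771/3697 - 4*I*sqrt(14)/3697 ≈ -6.1593 - 0.0040483*I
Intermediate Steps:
D(r, l) = -8 (D(r, l) = 4 - 1*12 = 4 - 12 = -8)
b(m, t) = -2 + 2*m (b(m, t) = 2*m - 2 = -2 + 2*m)
O(G) = -8*sqrt(G)
(-33919 + (O(b(-6, 8)) - 11623))/(-3864 + 11258) = (-33919 + (-8*sqrt(-2 + 2*(-6)) - 11623))/(-3864 + 11258) = (-33919 + (-8*sqrt(-2 - 12) - 11623))/7394 = (-33919 + (-8*I*sqrt(14) - 11623))*(1/7394) = (-33919 + (-11623 - 8*I*sqrt(14)))*(1/7394) = (-45542 - 8*I*sqrt(14))*(1/7394) = -22771/3697 - 4*I*sqrt(14)/3697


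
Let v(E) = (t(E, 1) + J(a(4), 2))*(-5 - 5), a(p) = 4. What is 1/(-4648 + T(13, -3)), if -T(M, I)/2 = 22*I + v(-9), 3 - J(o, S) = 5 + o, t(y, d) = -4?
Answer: -1/4716 ≈ -0.00021204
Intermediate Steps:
J(o, S) = -2 - o (J(o, S) = 3 - (5 + o) = 3 + (-5 - o) = -2 - o)
v(E) = 100 (v(E) = (-4 + (-2 - 1*4))*(-5 - 5) = (-4 + (-2 - 4))*(-10) = (-4 - 6)*(-10) = -10*(-10) = 100)
T(M, I) = -200 - 44*I (T(M, I) = -2*(22*I + 100) = -2*(100 + 22*I) = -200 - 44*I)
1/(-4648 + T(13, -3)) = 1/(-4648 + (-200 - 44*(-3))) = 1/(-4648 + (-200 + 132)) = 1/(-4648 - 68) = 1/(-4716) = -1/4716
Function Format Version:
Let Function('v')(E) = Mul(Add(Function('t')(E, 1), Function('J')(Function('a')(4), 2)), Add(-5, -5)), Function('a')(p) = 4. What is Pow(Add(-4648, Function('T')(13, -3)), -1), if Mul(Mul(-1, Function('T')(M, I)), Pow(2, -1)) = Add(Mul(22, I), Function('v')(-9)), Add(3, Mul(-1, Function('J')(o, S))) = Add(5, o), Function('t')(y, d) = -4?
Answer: Rational(-1, 4716) ≈ -0.00021204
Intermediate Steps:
Function('J')(o, S) = Add(-2, Mul(-1, o)) (Function('J')(o, S) = Add(3, Mul(-1, Add(5, o))) = Add(3, Add(-5, Mul(-1, o))) = Add(-2, Mul(-1, o)))
Function('v')(E) = 100 (Function('v')(E) = Mul(Add(-4, Add(-2, Mul(-1, 4))), Add(-5, -5)) = Mul(Add(-4, Add(-2, -4)), -10) = Mul(Add(-4, -6), -10) = Mul(-10, -10) = 100)
Function('T')(M, I) = Add(-200, Mul(-44, I)) (Function('T')(M, I) = Mul(-2, Add(Mul(22, I), 100)) = Mul(-2, Add(100, Mul(22, I))) = Add(-200, Mul(-44, I)))
Pow(Add(-4648, Function('T')(13, -3)), -1) = Pow(Add(-4648, Add(-200, Mul(-44, -3))), -1) = Pow(Add(-4648, Add(-200, 132)), -1) = Pow(Add(-4648, -68), -1) = Pow(-4716, -1) = Rational(-1, 4716)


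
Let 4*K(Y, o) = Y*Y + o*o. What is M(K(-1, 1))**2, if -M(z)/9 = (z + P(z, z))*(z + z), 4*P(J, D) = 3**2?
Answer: 9801/16 ≈ 612.56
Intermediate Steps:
K(Y, o) = Y**2/4 + o**2/4 (K(Y, o) = (Y*Y + o*o)/4 = (Y**2 + o**2)/4 = Y**2/4 + o**2/4)
P(J, D) = 9/4 (P(J, D) = (1/4)*3**2 = (1/4)*9 = 9/4)
M(z) = -18*z*(9/4 + z) (M(z) = -9*(z + 9/4)*(z + z) = -9*(9/4 + z)*2*z = -18*z*(9/4 + z))
M(K(-1, 1))**2 = (-9*((1/4)*(-1)**2 + (1/4)*1**2)*(9 + 4*((1/4)*(-1)**2 + (1/4)*1**2))/2)**2 = (-9*((1/4)*1 + (1/4)*1)*(9 + 4*((1/4)*1 + (1/4)*1))/2)**2 = (-9*(1/4 + 1/4)*(9 + 4*(1/4 + 1/4))/2)**2 = (-9/2*1/2*(9 + 4*(1/2)))**2 = (-9/2*1/2*(9 + 2))**2 = (-9/2*1/2*11)**2 = (-99/4)**2 = 9801/16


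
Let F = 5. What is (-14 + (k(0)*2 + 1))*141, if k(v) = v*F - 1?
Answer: -2115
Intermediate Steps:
k(v) = -1 + 5*v (k(v) = v*5 - 1 = 5*v - 1 = -1 + 5*v)
(-14 + (k(0)*2 + 1))*141 = (-14 + ((-1 + 5*0)*2 + 1))*141 = (-14 + ((-1 + 0)*2 + 1))*141 = (-14 + (-1*2 + 1))*141 = (-14 + (-2 + 1))*141 = (-14 - 1)*141 = -15*141 = -2115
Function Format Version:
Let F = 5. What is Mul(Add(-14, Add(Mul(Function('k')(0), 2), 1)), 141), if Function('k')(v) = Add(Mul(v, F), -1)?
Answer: -2115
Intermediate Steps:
Function('k')(v) = Add(-1, Mul(5, v)) (Function('k')(v) = Add(Mul(v, 5), -1) = Add(Mul(5, v), -1) = Add(-1, Mul(5, v)))
Mul(Add(-14, Add(Mul(Function('k')(0), 2), 1)), 141) = Mul(Add(-14, Add(Mul(Add(-1, Mul(5, 0)), 2), 1)), 141) = Mul(Add(-14, Add(Mul(Add(-1, 0), 2), 1)), 141) = Mul(Add(-14, Add(Mul(-1, 2), 1)), 141) = Mul(Add(-14, Add(-2, 1)), 141) = Mul(Add(-14, -1), 141) = Mul(-15, 141) = -2115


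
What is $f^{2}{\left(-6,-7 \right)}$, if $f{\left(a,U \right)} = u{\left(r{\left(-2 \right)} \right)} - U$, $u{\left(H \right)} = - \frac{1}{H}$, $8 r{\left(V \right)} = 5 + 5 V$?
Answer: $\frac{1849}{25} \approx 73.96$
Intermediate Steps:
$r{\left(V \right)} = \frac{5}{8} + \frac{5 V}{8}$ ($r{\left(V \right)} = \frac{5 + 5 V}{8} = \frac{5}{8} + \frac{5 V}{8}$)
$f{\left(a,U \right)} = \frac{8}{5} - U$ ($f{\left(a,U \right)} = - \frac{1}{\frac{5}{8} + \frac{5}{8} \left(-2\right)} - U = - \frac{1}{\frac{5}{8} - \frac{5}{4}} - U = - \frac{1}{- \frac{5}{8}} - U = \left(-1\right) \left(- \frac{8}{5}\right) - U = \frac{8}{5} - U$)
$f^{2}{\left(-6,-7 \right)} = \left(\frac{8}{5} - -7\right)^{2} = \left(\frac{8}{5} + 7\right)^{2} = \left(\frac{43}{5}\right)^{2} = \frac{1849}{25}$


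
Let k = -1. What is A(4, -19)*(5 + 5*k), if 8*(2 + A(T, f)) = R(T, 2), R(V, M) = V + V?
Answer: 0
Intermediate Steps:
R(V, M) = 2*V
A(T, f) = -2 + T/4 (A(T, f) = -2 + (2*T)/8 = -2 + T/4)
A(4, -19)*(5 + 5*k) = (-2 + (1/4)*4)*(5 + 5*(-1)) = (-2 + 1)*(5 - 5) = -1*0 = 0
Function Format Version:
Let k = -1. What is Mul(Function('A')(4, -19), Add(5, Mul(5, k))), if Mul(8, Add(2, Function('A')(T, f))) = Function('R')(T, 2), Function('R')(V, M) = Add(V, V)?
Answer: 0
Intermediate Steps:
Function('R')(V, M) = Mul(2, V)
Function('A')(T, f) = Add(-2, Mul(Rational(1, 4), T)) (Function('A')(T, f) = Add(-2, Mul(Rational(1, 8), Mul(2, T))) = Add(-2, Mul(Rational(1, 4), T)))
Mul(Function('A')(4, -19), Add(5, Mul(5, k))) = Mul(Add(-2, Mul(Rational(1, 4), 4)), Add(5, Mul(5, -1))) = Mul(Add(-2, 1), Add(5, -5)) = Mul(-1, 0) = 0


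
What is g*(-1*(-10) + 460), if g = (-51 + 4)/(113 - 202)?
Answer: 22090/89 ≈ 248.20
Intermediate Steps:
g = 47/89 (g = -47/(-89) = -47*(-1/89) = 47/89 ≈ 0.52809)
g*(-1*(-10) + 460) = 47*(-1*(-10) + 460)/89 = 47*(10 + 460)/89 = (47/89)*470 = 22090/89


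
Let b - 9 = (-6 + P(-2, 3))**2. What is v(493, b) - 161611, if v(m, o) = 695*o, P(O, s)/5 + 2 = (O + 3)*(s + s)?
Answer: -19136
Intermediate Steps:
P(O, s) = -10 + 10*s*(3 + O) (P(O, s) = -10 + 5*((O + 3)*(s + s)) = -10 + 5*((3 + O)*(2*s)) = -10 + 5*(2*s*(3 + O)) = -10 + 10*s*(3 + O))
b = 205 (b = 9 + (-6 + (-10 + 30*3 + 10*(-2)*3))**2 = 9 + (-6 + (-10 + 90 - 60))**2 = 9 + (-6 + 20)**2 = 9 + 14**2 = 9 + 196 = 205)
v(493, b) - 161611 = 695*205 - 161611 = 142475 - 161611 = -19136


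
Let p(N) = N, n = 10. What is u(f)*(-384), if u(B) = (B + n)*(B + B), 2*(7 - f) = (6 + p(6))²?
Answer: -2745600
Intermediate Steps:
f = -65 (f = 7 - (6 + 6)²/2 = 7 - ½*12² = 7 - ½*144 = 7 - 72 = -65)
u(B) = 2*B*(10 + B) (u(B) = (B + 10)*(B + B) = (10 + B)*(2*B) = 2*B*(10 + B))
u(f)*(-384) = (2*(-65)*(10 - 65))*(-384) = (2*(-65)*(-55))*(-384) = 7150*(-384) = -2745600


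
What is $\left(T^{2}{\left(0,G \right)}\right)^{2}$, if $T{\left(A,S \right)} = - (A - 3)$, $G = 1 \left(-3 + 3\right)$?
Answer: $81$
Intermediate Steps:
$G = 0$ ($G = 1 \cdot 0 = 0$)
$T{\left(A,S \right)} = 3 - A$ ($T{\left(A,S \right)} = - (A - 3) = - (-3 + A) = 3 - A$)
$\left(T^{2}{\left(0,G \right)}\right)^{2} = \left(\left(3 - 0\right)^{2}\right)^{2} = \left(\left(3 + 0\right)^{2}\right)^{2} = \left(3^{2}\right)^{2} = 9^{2} = 81$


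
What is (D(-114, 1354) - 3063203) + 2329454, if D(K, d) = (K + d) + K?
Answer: -732623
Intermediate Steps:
D(K, d) = d + 2*K
(D(-114, 1354) - 3063203) + 2329454 = ((1354 + 2*(-114)) - 3063203) + 2329454 = ((1354 - 228) - 3063203) + 2329454 = (1126 - 3063203) + 2329454 = -3062077 + 2329454 = -732623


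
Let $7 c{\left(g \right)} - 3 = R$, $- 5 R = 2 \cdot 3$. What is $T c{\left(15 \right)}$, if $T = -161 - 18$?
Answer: $- \frac{1611}{35} \approx -46.029$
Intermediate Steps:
$R = - \frac{6}{5}$ ($R = - \frac{2 \cdot 3}{5} = \left(- \frac{1}{5}\right) 6 = - \frac{6}{5} \approx -1.2$)
$c{\left(g \right)} = \frac{9}{35}$ ($c{\left(g \right)} = \frac{3}{7} + \frac{1}{7} \left(- \frac{6}{5}\right) = \frac{3}{7} - \frac{6}{35} = \frac{9}{35}$)
$T = -179$ ($T = -161 - 18 = -179$)
$T c{\left(15 \right)} = \left(-179\right) \frac{9}{35} = - \frac{1611}{35}$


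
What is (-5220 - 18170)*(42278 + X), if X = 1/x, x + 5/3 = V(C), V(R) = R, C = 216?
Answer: -635851466230/643 ≈ -9.8888e+8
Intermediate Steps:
x = 643/3 (x = -5/3 + 216 = 643/3 ≈ 214.33)
X = 3/643 (X = 1/(643/3) = 3/643 ≈ 0.0046656)
(-5220 - 18170)*(42278 + X) = (-5220 - 18170)*(42278 + 3/643) = -23390*27184757/643 = -635851466230/643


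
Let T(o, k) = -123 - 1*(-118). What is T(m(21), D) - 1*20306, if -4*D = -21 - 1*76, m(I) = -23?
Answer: -20311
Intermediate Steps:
D = 97/4 (D = -(-21 - 1*76)/4 = -(-21 - 76)/4 = -1/4*(-97) = 97/4 ≈ 24.250)
T(o, k) = -5 (T(o, k) = -123 + 118 = -5)
T(m(21), D) - 1*20306 = -5 - 1*20306 = -5 - 20306 = -20311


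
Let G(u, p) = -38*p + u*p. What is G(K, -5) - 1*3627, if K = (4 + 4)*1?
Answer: -3477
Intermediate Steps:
K = 8 (K = 8*1 = 8)
G(u, p) = -38*p + p*u
G(K, -5) - 1*3627 = -5*(-38 + 8) - 1*3627 = -5*(-30) - 3627 = 150 - 3627 = -3477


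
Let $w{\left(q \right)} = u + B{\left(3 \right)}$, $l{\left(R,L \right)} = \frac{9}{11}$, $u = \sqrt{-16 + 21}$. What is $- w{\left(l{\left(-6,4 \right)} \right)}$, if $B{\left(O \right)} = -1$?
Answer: $1 - \sqrt{5} \approx -1.2361$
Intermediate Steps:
$u = \sqrt{5} \approx 2.2361$
$l{\left(R,L \right)} = \frac{9}{11}$ ($l{\left(R,L \right)} = 9 \cdot \frac{1}{11} = \frac{9}{11}$)
$w{\left(q \right)} = -1 + \sqrt{5}$ ($w{\left(q \right)} = \sqrt{5} - 1 = -1 + \sqrt{5}$)
$- w{\left(l{\left(-6,4 \right)} \right)} = - (-1 + \sqrt{5}) = 1 - \sqrt{5}$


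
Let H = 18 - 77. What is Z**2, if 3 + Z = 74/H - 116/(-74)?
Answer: 34398225/4765489 ≈ 7.2182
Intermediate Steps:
H = -59
Z = -5865/2183 (Z = -3 + (74/(-59) - 116/(-74)) = -3 + (74*(-1/59) - 116*(-1/74)) = -3 + (-74/59 + 58/37) = -3 + 684/2183 = -5865/2183 ≈ -2.6867)
Z**2 = (-5865/2183)**2 = 34398225/4765489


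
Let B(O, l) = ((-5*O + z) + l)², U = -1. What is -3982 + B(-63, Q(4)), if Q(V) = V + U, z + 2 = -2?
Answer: 94614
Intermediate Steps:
z = -4 (z = -2 - 2 = -4)
Q(V) = -1 + V (Q(V) = V - 1 = -1 + V)
B(O, l) = (-4 + l - 5*O)² (B(O, l) = ((-5*O - 4) + l)² = ((-4 - 5*O) + l)² = (-4 + l - 5*O)²)
-3982 + B(-63, Q(4)) = -3982 + (4 - (-1 + 4) + 5*(-63))² = -3982 + (4 - 1*3 - 315)² = -3982 + (4 - 3 - 315)² = -3982 + (-314)² = -3982 + 98596 = 94614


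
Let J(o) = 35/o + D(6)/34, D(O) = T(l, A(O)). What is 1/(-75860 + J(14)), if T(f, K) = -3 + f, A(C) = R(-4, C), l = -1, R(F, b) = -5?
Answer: -34/2579159 ≈ -1.3183e-5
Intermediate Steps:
A(C) = -5
D(O) = -4 (D(O) = -3 - 1 = -4)
J(o) = -2/17 + 35/o (J(o) = 35/o - 4/34 = 35/o - 4*1/34 = 35/o - 2/17 = -2/17 + 35/o)
1/(-75860 + J(14)) = 1/(-75860 + (-2/17 + 35/14)) = 1/(-75860 + (-2/17 + 35*(1/14))) = 1/(-75860 + (-2/17 + 5/2)) = 1/(-75860 + 81/34) = 1/(-2579159/34) = -34/2579159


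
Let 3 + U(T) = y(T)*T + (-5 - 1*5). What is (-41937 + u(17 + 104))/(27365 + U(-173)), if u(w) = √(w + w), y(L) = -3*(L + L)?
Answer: 5991/21746 - 11*√2/152222 ≈ 0.27540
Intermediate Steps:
y(L) = -6*L
U(T) = -13 - 6*T² (U(T) = -3 + ((-6*T)*T + (-5 - 1*5)) = -3 + (-6*T² + (-5 - 5)) = -3 + (-6*T² - 10) = -3 + (-10 - 6*T²) = -13 - 6*T²)
u(w) = √2*√w (u(w) = √(2*w) = √2*√w)
(-41937 + u(17 + 104))/(27365 + U(-173)) = (-41937 + √2*√(17 + 104))/(27365 + (-13 - 6*(-173)²)) = (-41937 + √2*√121)/(27365 + (-13 - 6*29929)) = (-41937 + √2*11)/(27365 + (-13 - 179574)) = (-41937 + 11*√2)/(27365 - 179587) = (-41937 + 11*√2)/(-152222) = (-41937 + 11*√2)*(-1/152222) = 5991/21746 - 11*√2/152222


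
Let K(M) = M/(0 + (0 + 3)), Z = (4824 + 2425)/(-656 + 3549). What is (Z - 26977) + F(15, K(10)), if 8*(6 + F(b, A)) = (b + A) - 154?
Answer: -170407921/6312 ≈ -26997.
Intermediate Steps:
Z = 659/263 (Z = 7249/2893 = 7249*(1/2893) = 659/263 ≈ 2.5057)
K(M) = M/3 (K(M) = M/(0 + 3) = M/3)
F(b, A) = -101/4 + A/8 + b/8 (F(b, A) = -6 + ((b + A) - 154)/8 = -6 + ((A + b) - 154)/8 = -6 + (-154 + A + b)/8 = -6 + (-77/4 + A/8 + b/8) = -101/4 + A/8 + b/8)
(Z - 26977) + F(15, K(10)) = (659/263 - 26977) + (-101/4 + ((⅓)*10)/8 + (⅛)*15) = -7094292/263 + (-101/4 + (⅛)*(10/3) + 15/8) = -7094292/263 + (-101/4 + 5/12 + 15/8) = -7094292/263 - 551/24 = -170407921/6312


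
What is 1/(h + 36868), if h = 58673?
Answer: 1/95541 ≈ 1.0467e-5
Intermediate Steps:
1/(h + 36868) = 1/(58673 + 36868) = 1/95541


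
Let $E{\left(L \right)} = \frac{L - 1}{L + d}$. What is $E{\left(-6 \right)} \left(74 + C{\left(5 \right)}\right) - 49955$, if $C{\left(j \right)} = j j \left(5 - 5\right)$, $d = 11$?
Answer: $- \frac{250293}{5} \approx -50059.0$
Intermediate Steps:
$C{\left(j \right)} = 0$ ($C{\left(j \right)} = j^{2} \cdot 0 = 0$)
$E{\left(L \right)} = \frac{-1 + L}{11 + L}$ ($E{\left(L \right)} = \frac{L - 1}{L + 11} = \frac{-1 + L}{11 + L}$)
$E{\left(-6 \right)} \left(74 + C{\left(5 \right)}\right) - 49955 = \frac{-1 - 6}{11 - 6} \left(74 + 0\right) - 49955 = \frac{1}{5} \left(-7\right) 74 - 49955 = \left(- \frac{7}{5}\right) 74 - 49955 = - \frac{518}{5} - 49955 = - \frac{250293}{5}$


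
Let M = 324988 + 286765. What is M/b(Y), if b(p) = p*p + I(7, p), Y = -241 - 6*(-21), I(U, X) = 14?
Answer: 611753/13239 ≈ 46.208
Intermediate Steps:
M = 611753
Y = -115 (Y = -241 + 126 = -115)
b(p) = 14 + p² (b(p) = p*p + 14 = p² + 14 = 14 + p²)
M/b(Y) = 611753/(14 + (-115)²) = 611753/(14 + 13225) = 611753/13239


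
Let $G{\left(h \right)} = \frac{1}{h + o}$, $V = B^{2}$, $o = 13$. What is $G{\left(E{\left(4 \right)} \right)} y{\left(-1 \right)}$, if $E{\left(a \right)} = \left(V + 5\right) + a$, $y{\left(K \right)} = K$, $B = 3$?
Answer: $- \frac{1}{31} \approx -0.032258$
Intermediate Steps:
$V = 9$ ($V = 3^{2} = 9$)
$E{\left(a \right)} = 14 + a$ ($E{\left(a \right)} = \left(9 + 5\right) + a = 14 + a$)
$G{\left(h \right)} = \frac{1}{13 + h}$ ($G{\left(h \right)} = \frac{1}{h + 13} = \frac{1}{13 + h}$)
$G{\left(E{\left(4 \right)} \right)} y{\left(-1 \right)} = \frac{1}{13 + \left(14 + 4\right)} \left(-1\right) = \frac{1}{13 + 18} \left(-1\right) = \frac{1}{31} \left(-1\right) = - \frac{1}{31}$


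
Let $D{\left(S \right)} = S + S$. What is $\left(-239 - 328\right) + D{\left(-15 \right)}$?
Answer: $-597$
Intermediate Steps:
$D{\left(S \right)} = 2 S$
$\left(-239 - 328\right) + D{\left(-15 \right)} = \left(-239 - 328\right) + 2 \left(-15\right) = -567 - 30 = -597$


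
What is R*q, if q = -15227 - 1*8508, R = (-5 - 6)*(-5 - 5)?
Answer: -2610850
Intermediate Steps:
R = 110 (R = -11*(-10) = 110)
q = -23735 (q = -15227 - 8508 = -23735)
R*q = 110*(-23735) = -2610850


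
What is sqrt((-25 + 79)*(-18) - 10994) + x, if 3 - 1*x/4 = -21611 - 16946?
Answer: 154240 + I*sqrt(11966) ≈ 1.5424e+5 + 109.39*I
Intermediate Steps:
x = 154240 (x = 12 - 4*(-21611 - 16946) = 12 - 4*(-38557) = 12 + 154228 = 154240)
sqrt((-25 + 79)*(-18) - 10994) + x = sqrt((-25 + 79)*(-18) - 10994) + 154240 = sqrt(54*(-18) - 10994) + 154240 = sqrt(-972 - 10994) + 154240 = sqrt(-11966) + 154240 = I*sqrt(11966) + 154240 = 154240 + I*sqrt(11966)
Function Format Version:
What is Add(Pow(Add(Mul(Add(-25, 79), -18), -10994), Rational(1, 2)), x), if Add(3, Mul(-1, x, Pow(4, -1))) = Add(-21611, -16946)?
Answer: Add(154240, Mul(I, Pow(11966, Rational(1, 2)))) ≈ Add(1.5424e+5, Mul(109.39, I))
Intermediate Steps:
x = 154240 (x = Add(12, Mul(-4, Add(-21611, -16946))) = Add(12, Mul(-4, -38557)) = Add(12, 154228) = 154240)
Add(Pow(Add(Mul(Add(-25, 79), -18), -10994), Rational(1, 2)), x) = Add(Pow(Add(Mul(Add(-25, 79), -18), -10994), Rational(1, 2)), 154240) = Add(Pow(Add(Mul(54, -18), -10994), Rational(1, 2)), 154240) = Add(Pow(Add(-972, -10994), Rational(1, 2)), 154240) = Add(Pow(-11966, Rational(1, 2)), 154240) = Add(Mul(I, Pow(11966, Rational(1, 2))), 154240) = Add(154240, Mul(I, Pow(11966, Rational(1, 2))))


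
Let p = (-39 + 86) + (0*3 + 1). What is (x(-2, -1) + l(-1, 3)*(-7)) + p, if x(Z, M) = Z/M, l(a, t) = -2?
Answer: 64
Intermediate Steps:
p = 48 (p = 47 + (0 + 1) = 47 + 1 = 48)
(x(-2, -1) + l(-1, 3)*(-7)) + p = (-2/(-1) - 2*(-7)) + 48 = (-2*(-1) + 14) + 48 = (2 + 14) + 48 = 16 + 48 = 64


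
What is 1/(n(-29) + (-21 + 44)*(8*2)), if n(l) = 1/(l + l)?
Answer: 58/21343 ≈ 0.0027175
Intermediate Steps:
n(l) = 1/(2*l)
1/(n(-29) + (-21 + 44)*(8*2)) = 1/((½)/(-29) + (-21 + 44)*(8*2)) = 1/((½)*(-1/29) + 23*16) = 1/(-1/58 + 368) = 1/(21343/58) = 58/21343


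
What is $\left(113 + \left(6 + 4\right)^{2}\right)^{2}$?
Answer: $45369$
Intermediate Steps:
$\left(113 + \left(6 + 4\right)^{2}\right)^{2} = \left(113 + 10^{2}\right)^{2} = \left(113 + 100\right)^{2} = 213^{2} = 45369$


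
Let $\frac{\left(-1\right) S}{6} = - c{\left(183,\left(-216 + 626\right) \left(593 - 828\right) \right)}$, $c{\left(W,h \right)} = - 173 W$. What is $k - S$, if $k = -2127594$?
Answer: $-1937640$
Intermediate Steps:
$S = -189954$ ($S = - 6 \left(- \left(-173\right) 183\right) = - 6 \left(\left(-1\right) \left(-31659\right)\right) = \left(-6\right) 31659 = -189954$)
$k - S = -2127594 - -189954 = -2127594 + 189954 = -1937640$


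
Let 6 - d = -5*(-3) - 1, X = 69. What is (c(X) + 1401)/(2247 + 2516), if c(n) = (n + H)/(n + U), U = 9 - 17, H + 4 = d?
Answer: 85518/290543 ≈ 0.29434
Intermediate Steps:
d = -8 (d = 6 - (-5*(-3) - 1) = 6 - (15 - 1) = 6 - 1*14 = 6 - 14 = -8)
H = -12 (H = -4 - 8 = -12)
U = -8
c(n) = (-12 + n)/(-8 + n) (c(n) = (n - 12)/(n - 8) = (-12 + n)/(-8 + n))
(c(X) + 1401)/(2247 + 2516) = ((-12 + 69)/(-8 + 69) + 1401)/(2247 + 2516) = (57/61 + 1401)/4763 = ((1/61)*57 + 1401)*(1/4763) = (57/61 + 1401)*(1/4763) = (85518/61)*(1/4763) = 85518/290543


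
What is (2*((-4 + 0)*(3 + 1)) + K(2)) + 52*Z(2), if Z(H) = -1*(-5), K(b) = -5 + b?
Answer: 225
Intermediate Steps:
Z(H) = 5
(2*((-4 + 0)*(3 + 1)) + K(2)) + 52*Z(2) = (2*((-4 + 0)*(3 + 1)) + (-5 + 2)) + 52*5 = (2*(-4*4) - 3) + 260 = (2*(-16) - 3) + 260 = (-32 - 3) + 260 = -35 + 260 = 225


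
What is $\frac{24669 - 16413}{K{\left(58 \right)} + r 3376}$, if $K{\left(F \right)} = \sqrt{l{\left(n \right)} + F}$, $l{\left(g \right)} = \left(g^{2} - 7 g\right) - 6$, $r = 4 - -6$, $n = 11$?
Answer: $\frac{8710080}{35616797} - \frac{1032 \sqrt{6}}{35616797} \approx 0.24448$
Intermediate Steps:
$r = 10$ ($r = 4 + 6 = 10$)
$l{\left(g \right)} = -6 + g^{2} - 7 g$
$K{\left(F \right)} = \sqrt{38 + F}$ ($K{\left(F \right)} = \sqrt{\left(-6 + 11^{2} - 77\right) + F} = \sqrt{\left(-6 + 121 - 77\right) + F} = \sqrt{38 + F}$)
$\frac{24669 - 16413}{K{\left(58 \right)} + r 3376} = \frac{24669 - 16413}{\sqrt{38 + 58} + 10 \cdot 3376} = \frac{8256}{\sqrt{96} + 33760} = \frac{8256}{4 \sqrt{6} + 33760} = \frac{8256}{33760 + 4 \sqrt{6}}$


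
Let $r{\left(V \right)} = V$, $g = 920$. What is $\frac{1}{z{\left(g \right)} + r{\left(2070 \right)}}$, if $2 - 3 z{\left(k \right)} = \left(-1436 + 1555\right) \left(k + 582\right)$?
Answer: $- \frac{3}{172526} \approx -1.7389 \cdot 10^{-5}$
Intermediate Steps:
$z{\left(k \right)} = - \frac{69256}{3} - \frac{119 k}{3}$ ($z{\left(k \right)} = \frac{2}{3} - \frac{\left(-1436 + 1555\right) \left(k + 582\right)}{3} = \frac{2}{3} - \frac{119 \left(582 + k\right)}{3} = \frac{2}{3} - \frac{69258 + 119 k}{3} = \frac{2}{3} - \left(23086 + \frac{119 k}{3}\right) = - \frac{69256}{3} - \frac{119 k}{3}$)
$\frac{1}{z{\left(g \right)} + r{\left(2070 \right)}} = \frac{1}{\left(- \frac{69256}{3} - \frac{109480}{3}\right) + 2070} = \frac{1}{- \frac{178736}{3} + 2070} = \frac{1}{- \frac{172526}{3}} = - \frac{3}{172526}$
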